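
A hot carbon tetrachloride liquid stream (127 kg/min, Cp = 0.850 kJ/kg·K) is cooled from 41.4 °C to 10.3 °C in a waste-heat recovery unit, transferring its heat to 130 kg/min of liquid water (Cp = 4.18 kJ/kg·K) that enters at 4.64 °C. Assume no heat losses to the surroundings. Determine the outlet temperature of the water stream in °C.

T_c,out = 10.8 °C

Heat released by hot stream: Q = 127 × 0.850 × (41.4 − 10.3) = 3357.2 kJ/min
Energy balance on cold side (adiabatic exchanger): Q = ṁ_c·Cp_c·(T_c,out − T_c,in)
T_c,out = 4.64 + 3357.2/(130 × 4.18) = 10.818 °C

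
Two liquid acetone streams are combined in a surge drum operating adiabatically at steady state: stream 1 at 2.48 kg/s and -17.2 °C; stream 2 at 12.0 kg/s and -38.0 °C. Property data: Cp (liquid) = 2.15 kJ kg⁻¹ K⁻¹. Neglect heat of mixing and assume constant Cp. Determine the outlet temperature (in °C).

Adiabatic, steady state ⇒ Σ ṁᵢCp,ᵢ(T_out − Tᵢ) = 0
Σ ṁᵢCp,ᵢTᵢ = 2.48×2.15×-17.2 + 12.0×2.15×-38.0 = -1072.1
Σ ṁᵢCp,ᵢ = 2.48×2.15 + 12.0×2.15 = 31.132
T_out = -1072.1 / 31.132 = -34.438 °C

T_out = -34.4 °C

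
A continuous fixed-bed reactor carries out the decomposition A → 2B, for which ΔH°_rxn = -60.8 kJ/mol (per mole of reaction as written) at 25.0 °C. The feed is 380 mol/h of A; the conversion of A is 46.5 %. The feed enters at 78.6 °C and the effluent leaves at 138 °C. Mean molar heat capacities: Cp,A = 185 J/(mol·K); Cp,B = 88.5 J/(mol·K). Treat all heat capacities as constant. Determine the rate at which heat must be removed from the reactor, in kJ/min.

Extent of reaction ξ = 0.465 × 380 = 176.7 mol/h
Reaction term: ξ·ΔH°_rxn = 176.7 × -60.8 = -10743 kJ/h
Sensible, feed 78.6→25 °C: -3768.1 kJ/h
Outlet flows (mol/h): A 203.3, B 353.4
Sensible, products 25→138 °C: 7784.2 kJ/h
Q = ΔH = -6727.3 kJ/h = -1.8687 kW
Heat removed = 112.12 kJ/min

Q_out = 112 kJ/min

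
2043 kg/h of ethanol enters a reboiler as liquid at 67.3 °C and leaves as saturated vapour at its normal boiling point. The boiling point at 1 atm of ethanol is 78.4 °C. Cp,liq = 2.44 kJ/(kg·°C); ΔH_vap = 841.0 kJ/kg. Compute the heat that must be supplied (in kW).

Q = 493 kW

liquid 67.3→78.4 °C: 27.084 kJ/kg
vaporisation at 78.4 °C: 841 kJ/kg
Δh = 27.084 + 841 = 868.08 kJ/kg
Q = ṁ·Δh = 2043 kg/h × 868.08 kJ/kg = 1.7735e+06 kJ/h
|Q| = 492.64 kW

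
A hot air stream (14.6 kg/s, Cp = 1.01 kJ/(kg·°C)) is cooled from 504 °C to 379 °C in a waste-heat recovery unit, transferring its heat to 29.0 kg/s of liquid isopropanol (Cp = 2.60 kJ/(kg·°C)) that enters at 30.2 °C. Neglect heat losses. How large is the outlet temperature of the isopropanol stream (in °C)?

T_c,out = 54.6 °C

Heat released by hot stream: Q = 14.6 × 1.01 × (504 − 379) = 1843.2 kJ/s
Energy balance on cold side (adiabatic exchanger): Q = ṁ_c·Cp_c·(T_c,out − T_c,in)
T_c,out = 30.2 + 1843.2/(29.0 × 2.60) = 54.646 °C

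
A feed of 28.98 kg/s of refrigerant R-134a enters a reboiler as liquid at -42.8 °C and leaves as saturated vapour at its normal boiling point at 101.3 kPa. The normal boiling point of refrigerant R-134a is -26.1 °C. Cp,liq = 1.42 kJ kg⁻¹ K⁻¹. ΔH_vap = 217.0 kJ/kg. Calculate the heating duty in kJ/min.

Q = 419000 kJ/min

liquid -42.8→-26.1 °C: 23.714 kJ/kg
vaporisation at -26.1 °C: 217 kJ/kg
Δh = 23.714 + 217 = 240.71 kJ/kg
Q = ṁ·Δh = 28.98 kg/s × 240.71 kJ/kg = 6975.9 kJ/s
|Q| = 6975.9 kW = 418550 kJ/min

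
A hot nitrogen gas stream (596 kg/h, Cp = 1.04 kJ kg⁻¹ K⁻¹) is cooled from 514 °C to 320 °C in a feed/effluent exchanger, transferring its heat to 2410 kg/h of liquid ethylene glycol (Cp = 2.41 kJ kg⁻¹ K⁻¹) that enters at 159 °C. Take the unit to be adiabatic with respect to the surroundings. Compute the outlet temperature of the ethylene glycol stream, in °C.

T_c,out = 180 °C

Heat released by hot stream: Q = 596 × 1.04 × (514 − 320) = 120250 kJ/h
Energy balance on cold side (adiabatic exchanger): Q = ṁ_c·Cp_c·(T_c,out − T_c,in)
T_c,out = 159 + 120250/(2410 × 2.41) = 179.7 °C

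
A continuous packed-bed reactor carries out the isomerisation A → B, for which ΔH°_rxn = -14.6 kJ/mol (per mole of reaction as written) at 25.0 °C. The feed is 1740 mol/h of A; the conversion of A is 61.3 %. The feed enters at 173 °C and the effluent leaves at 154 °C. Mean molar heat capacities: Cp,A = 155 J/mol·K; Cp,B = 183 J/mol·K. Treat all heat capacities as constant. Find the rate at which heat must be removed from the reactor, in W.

Extent of reaction ξ = 0.613 × 1740 = 1066.6 mol/h
Reaction term: ξ·ΔH°_rxn = 1066.6 × -14.6 = -15573 kJ/h
Sensible, feed 173→25 °C: -39916 kJ/h
Outlet flows (mol/h): A 673.38, B 1066.6
Sensible, products 25→154 °C: 38644 kJ/h
Q = ΔH = -16844 kJ/h = -4.679 kW
Heat removed = 4679 W

Q_out = 4680 W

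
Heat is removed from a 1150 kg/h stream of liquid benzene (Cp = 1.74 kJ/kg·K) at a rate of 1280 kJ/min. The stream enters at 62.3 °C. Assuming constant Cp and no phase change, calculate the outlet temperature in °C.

T_out = 23.9 °C

Q = 1280 kJ/min = 76800 kJ/h
ΔT = Q/(ṁ·Cp) = 76800/(1150×1.74) = 38.381 K
T_out = 62.3 − 38.381 = 23.919 °C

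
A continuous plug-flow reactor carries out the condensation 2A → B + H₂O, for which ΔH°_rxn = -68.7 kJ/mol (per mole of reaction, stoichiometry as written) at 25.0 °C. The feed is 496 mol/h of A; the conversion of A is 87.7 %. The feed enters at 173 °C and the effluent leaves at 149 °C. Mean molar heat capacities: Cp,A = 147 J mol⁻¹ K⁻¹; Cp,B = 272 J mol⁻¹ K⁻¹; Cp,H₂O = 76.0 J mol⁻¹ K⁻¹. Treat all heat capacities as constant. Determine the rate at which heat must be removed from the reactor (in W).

Extent of reaction ξ = 0.877 × 496 / 2 = 217.5 mol/h
Reaction term: ξ·ΔH°_rxn = 217.5 × -68.7 = -14942 kJ/h
Sensible, feed 173→25 °C: -10791 kJ/h
Outlet flows (mol/h): A 61.008, B 217.5, H₂O 217.5
Sensible, products 25→149 °C: 10497 kJ/h
Q = ΔH = -15236 kJ/h = -4.2321 kW
Heat removed = 4232.1 W

Q_out = 4230 W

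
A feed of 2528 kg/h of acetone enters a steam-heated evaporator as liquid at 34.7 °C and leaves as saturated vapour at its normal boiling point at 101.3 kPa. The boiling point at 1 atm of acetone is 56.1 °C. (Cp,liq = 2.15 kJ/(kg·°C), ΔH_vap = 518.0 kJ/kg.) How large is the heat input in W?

Q = 396000 W

liquid 34.7→56.1 °C: 46.01 kJ/kg
vaporisation at 56.1 °C: 518 kJ/kg
Δh = 46.01 + 518 = 564.01 kJ/kg
Q = ṁ·Δh = 2528 kg/h × 564.01 kJ/kg = 1.4258e+06 kJ/h
|Q| = 396.06 kW = 396060 W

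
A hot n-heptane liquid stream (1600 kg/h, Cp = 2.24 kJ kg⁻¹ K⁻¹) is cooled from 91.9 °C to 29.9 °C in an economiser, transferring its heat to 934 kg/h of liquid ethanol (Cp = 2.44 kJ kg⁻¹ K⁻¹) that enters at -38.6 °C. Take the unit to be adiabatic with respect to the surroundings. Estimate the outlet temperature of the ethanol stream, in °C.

Heat released by hot stream: Q = 1600 × 2.24 × (91.9 − 29.9) = 222210 kJ/h
Energy balance on cold side (adiabatic exchanger): Q = ṁ_c·Cp_c·(T_c,out − T_c,in)
T_c,out = -38.6 + 222210/(934 × 2.44) = 58.904 °C

T_c,out = 58.9 °C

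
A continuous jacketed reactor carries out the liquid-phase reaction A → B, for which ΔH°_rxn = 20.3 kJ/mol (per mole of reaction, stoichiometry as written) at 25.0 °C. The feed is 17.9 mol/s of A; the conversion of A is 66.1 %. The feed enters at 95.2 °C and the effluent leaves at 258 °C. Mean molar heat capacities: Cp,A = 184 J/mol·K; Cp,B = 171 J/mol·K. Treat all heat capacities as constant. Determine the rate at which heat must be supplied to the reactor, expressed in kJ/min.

Extent of reaction ξ = 0.661 × 17.9 = 11.832 mol/s
Reaction term: ξ·ΔH°_rxn = 11.832 × 20.3 = 240.19 kJ/s
Sensible, feed 95.2→25 °C: -231.21 kJ/s
Outlet flows (mol/s): A 6.0681, B 11.832
Sensible, products 25→258 °C: 731.57 kJ/s
Q = ΔH = 740.55 kJ/s = 740.55 kW
Heat supplied = 44433 kJ/min

Q_in = 44400 kJ/min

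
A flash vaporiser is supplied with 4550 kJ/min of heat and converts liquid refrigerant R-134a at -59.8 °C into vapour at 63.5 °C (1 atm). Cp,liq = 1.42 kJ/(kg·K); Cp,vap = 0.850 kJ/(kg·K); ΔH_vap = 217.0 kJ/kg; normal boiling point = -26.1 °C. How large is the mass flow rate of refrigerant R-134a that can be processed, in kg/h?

ṁ = 801 kg/h

Δh = 1.42×(-26.1−-59.8) + 217.0 + 0.850×(63.5−-26.1) = 341.01 kJ/kg
Q = 4550 kJ/min = 75.833 kJ/s = 273000 kJ/h
ṁ = Q/Δh = 273000 / 341.01 = 800.55 kg/h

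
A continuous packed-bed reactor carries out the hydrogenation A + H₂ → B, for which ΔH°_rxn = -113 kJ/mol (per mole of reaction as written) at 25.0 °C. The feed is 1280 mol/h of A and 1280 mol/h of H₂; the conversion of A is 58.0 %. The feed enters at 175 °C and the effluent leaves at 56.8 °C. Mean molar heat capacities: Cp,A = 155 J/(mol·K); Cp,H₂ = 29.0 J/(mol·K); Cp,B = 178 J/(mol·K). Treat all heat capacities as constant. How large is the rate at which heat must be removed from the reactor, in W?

Extent of reaction ξ = 0.580 × 1280 = 742.4 mol/h
Reaction term: ξ·ΔH°_rxn = 742.4 × -113 = -83891 kJ/h
Sensible, feed 175→25 °C: -35328 kJ/h
Outlet flows (mol/h): A 537.6, H₂ 537.6, B 742.4
Sensible, products 25→56.8 °C: 7347.9 kJ/h
Q = ΔH = -111870 kJ/h = -31.075 kW
Heat removed = 31075 W

Q_out = 31100 W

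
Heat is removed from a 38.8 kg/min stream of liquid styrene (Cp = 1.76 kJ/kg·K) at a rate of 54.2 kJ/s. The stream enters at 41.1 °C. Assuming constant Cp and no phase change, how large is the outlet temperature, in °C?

T_out = -6.52 °C

Q = 54.2 kJ/s = 3252 kJ/min
ΔT = Q/(ṁ·Cp) = 3252/(38.8×1.76) = 47.622 K
T_out = 41.1 − 47.622 = -6.5218 °C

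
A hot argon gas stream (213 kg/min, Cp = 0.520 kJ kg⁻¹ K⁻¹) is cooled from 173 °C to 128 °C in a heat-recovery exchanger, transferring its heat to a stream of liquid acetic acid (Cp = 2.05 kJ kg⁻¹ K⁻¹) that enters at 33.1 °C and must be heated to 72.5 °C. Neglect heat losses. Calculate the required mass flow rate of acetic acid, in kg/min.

Heat released by hot stream: Q = 213 × 0.520 × (173 − 128) = 4984.2 kJ/min
Energy balance on cold side (adiabatic exchanger): Q = ṁ_c·Cp_c·(T_c,out − T_c,in)
ṁ_c = 4984.2 / [2.05 × (72.5 − 33.1)] = 61.709 kg/min

ṁ_c = 61.7 kg/min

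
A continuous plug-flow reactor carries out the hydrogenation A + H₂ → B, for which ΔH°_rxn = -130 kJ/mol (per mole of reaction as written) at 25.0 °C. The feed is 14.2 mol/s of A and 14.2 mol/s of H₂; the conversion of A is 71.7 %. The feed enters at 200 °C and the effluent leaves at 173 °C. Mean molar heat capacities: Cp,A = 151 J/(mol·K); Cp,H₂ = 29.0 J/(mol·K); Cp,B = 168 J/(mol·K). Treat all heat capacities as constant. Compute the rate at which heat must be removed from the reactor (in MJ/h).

Q_out = 5080 MJ/h

Extent of reaction ξ = 0.717 × 14.2 = 10.181 mol/s
Reaction term: ξ·ΔH°_rxn = 10.181 × -130 = -1323.6 kJ/s
Sensible, feed 200→25 °C: -447.3 kJ/s
Outlet flows (mol/s): A 4.0186, H₂ 4.0186, B 10.181
Sensible, products 25→173 °C: 360.21 kJ/s
Q = ΔH = -1410.7 kJ/s = -1410.7 kW
Heat removed = 5078.4 MJ/h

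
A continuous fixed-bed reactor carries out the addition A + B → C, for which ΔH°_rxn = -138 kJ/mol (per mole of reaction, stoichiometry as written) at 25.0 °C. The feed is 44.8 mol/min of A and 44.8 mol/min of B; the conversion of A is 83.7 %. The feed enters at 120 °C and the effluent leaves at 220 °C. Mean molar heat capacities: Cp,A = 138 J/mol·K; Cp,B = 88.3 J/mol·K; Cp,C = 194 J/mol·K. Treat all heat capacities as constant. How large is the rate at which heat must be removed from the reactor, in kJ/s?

Extent of reaction ξ = 0.837 × 44.8 = 37.498 mol/min
Reaction term: ξ·ΔH°_rxn = 37.498 × -138 = -5174.7 kJ/min
Sensible, feed 120→25 °C: -963.13 kJ/min
Outlet flows (mol/min): A 7.3024, B 7.3024, C 37.498
Sensible, products 25→220 °C: 1740.8 kJ/min
Q = ΔH = -4397 kJ/min = -73.284 kW
Heat removed = 73.284 kJ/s

Q_out = 73.3 kJ/s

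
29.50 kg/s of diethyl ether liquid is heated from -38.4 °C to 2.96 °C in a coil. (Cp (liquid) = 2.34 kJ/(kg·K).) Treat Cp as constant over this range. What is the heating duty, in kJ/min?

Q = ṁ·Cp·ΔT = 29.50 × 2.34 × (2.96 − -38.4) = 2855.1 kJ/s
Heating duty = 171300 kJ/min

Q = 171000 kJ/min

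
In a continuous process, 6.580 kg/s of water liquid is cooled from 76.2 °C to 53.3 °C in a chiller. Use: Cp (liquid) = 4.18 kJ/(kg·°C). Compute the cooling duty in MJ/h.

Q = ṁ·Cp·ΔT = 6.580 × 4.18 × (53.3 − 76.2) = -629.85 kJ/s
Cooling duty = 2267.5 MJ/h

Q_c = 2270 MJ/h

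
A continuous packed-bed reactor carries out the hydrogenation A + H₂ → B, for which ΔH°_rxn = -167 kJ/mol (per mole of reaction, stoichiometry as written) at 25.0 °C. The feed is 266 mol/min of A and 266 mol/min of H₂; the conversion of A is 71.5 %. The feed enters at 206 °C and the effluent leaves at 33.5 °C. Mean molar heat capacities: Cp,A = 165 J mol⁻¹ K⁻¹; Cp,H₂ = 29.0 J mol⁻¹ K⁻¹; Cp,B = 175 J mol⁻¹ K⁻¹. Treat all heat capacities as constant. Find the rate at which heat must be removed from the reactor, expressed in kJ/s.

Q_out = 678 kJ/s

Extent of reaction ξ = 0.715 × 266 = 190.19 mol/min
Reaction term: ξ·ΔH°_rxn = 190.19 × -167 = -31762 kJ/min
Sensible, feed 206→25 °C: -9340.3 kJ/min
Outlet flows (mol/min): A 75.81, H₂ 75.81, B 190.19
Sensible, products 25→33.5 °C: 407.92 kJ/min
Q = ΔH = -40694 kJ/min = -678.24 kW
Heat removed = 678.24 kJ/s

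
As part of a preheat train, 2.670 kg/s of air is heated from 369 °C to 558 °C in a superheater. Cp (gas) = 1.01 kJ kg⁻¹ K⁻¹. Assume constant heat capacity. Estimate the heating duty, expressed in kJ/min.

Q = ṁ·Cp·ΔT = 2.670 × 1.01 × (558 − 369) = 509.68 kJ/s
Heating duty = 30581 kJ/min

Q = 30600 kJ/min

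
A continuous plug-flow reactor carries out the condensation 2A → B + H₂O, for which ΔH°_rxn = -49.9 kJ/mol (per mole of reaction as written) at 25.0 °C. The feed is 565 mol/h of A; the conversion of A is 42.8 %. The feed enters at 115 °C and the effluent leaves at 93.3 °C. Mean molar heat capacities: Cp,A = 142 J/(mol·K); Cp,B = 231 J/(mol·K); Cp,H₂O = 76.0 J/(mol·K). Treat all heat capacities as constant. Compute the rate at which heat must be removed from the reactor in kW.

Q_out = 2.11 kW

Extent of reaction ξ = 0.428 × 565 / 2 = 120.91 mol/h
Reaction term: ξ·ΔH°_rxn = 120.91 × -49.9 = -6033.4 kJ/h
Sensible, feed 115→25 °C: -7220.7 kJ/h
Outlet flows (mol/h): A 323.18, B 120.91, H₂O 120.91
Sensible, products 25→93.3 °C: 5669.6 kJ/h
Q = ΔH = -7584.5 kJ/h = -2.1068 kW
Heat removed = 2.1068 kW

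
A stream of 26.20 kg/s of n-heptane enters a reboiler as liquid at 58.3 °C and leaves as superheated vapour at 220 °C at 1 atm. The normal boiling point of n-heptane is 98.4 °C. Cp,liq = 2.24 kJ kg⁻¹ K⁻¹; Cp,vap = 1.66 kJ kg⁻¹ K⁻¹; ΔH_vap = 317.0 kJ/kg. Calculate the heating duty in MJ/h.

Q = 57400 MJ/h

liquid 58.3→98.4 °C: 89.824 kJ/kg
vaporisation at 98.4 °C: 317 kJ/kg
vapour 98.4→220 °C: 201.86 kJ/kg
Δh = 89.824 + 317 + 201.86 = 608.68 kJ/kg
Q = ṁ·Δh = 26.20 kg/s × 608.68 kJ/kg = 15947 kJ/s
|Q| = 15947 kW = 57411 MJ/h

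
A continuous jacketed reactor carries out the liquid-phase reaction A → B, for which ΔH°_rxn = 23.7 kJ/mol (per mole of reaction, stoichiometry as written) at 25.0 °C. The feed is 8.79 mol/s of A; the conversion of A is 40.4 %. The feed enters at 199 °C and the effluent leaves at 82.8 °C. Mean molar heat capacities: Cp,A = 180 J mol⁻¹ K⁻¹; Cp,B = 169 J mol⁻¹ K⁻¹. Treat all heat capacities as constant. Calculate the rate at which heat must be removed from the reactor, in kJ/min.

Extent of reaction ξ = 0.404 × 8.79 = 3.5512 mol/s
Reaction term: ξ·ΔH°_rxn = 3.5512 × 23.7 = 84.162 kJ/s
Sensible, feed 199→25 °C: -275.3 kJ/s
Outlet flows (mol/s): A 5.2388, B 3.5512
Sensible, products 25→82.8 °C: 89.193 kJ/s
Q = ΔH = -101.95 kJ/s = -101.95 kW
Heat removed = 6116.8 kJ/min

Q_out = 6120 kJ/min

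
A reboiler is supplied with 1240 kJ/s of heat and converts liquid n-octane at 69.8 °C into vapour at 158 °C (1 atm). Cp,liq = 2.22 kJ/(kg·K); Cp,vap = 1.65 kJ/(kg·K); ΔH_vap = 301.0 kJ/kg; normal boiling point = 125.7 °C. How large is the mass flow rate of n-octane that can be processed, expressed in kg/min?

Δh = 2.22×(125.7−69.8) + 301.0 + 1.65×(158−125.7) = 478.39 kJ/kg
Q = 1240 kJ/s = 1240 kJ/s = 74400 kJ/min
ṁ = Q/Δh = 74400 / 478.39 = 155.52 kg/min

ṁ = 156 kg/min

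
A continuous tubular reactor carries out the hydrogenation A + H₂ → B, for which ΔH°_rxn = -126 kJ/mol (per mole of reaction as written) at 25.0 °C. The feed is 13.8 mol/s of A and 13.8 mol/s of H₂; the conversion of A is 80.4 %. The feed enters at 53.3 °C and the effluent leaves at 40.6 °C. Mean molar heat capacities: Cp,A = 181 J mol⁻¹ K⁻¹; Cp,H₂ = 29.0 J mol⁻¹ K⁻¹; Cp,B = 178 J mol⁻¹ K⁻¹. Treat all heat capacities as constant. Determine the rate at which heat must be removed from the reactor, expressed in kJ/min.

Q_out = 86400 kJ/min

Extent of reaction ξ = 0.804 × 13.8 = 11.095 mol/s
Reaction term: ξ·ΔH°_rxn = 11.095 × -126 = -1398 kJ/s
Sensible, feed 53.3→25 °C: -82.013 kJ/s
Outlet flows (mol/s): A 2.7048, H₂ 2.7048, B 11.095
Sensible, products 25→40.6 °C: 39.67 kJ/s
Q = ΔH = -1440.3 kJ/s = -1440.3 kW
Heat removed = 86420 kJ/min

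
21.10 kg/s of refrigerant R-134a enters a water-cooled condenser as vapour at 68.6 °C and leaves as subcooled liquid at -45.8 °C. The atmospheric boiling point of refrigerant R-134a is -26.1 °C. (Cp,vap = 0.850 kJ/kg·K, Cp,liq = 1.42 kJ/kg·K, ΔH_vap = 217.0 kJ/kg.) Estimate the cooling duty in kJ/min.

Q_c = 412000 kJ/min

vapour 68.6→-26.1 °C: -80.495 kJ/kg
condensation at -26.1 °C: -217 kJ/kg
liquid -26.1→-45.8 °C: -27.974 kJ/kg
Δh = -80.495 + -217 + -27.974 = -325.47 kJ/kg
Q = ṁ·Δh = 21.10 kg/s × -325.47 kJ/kg = -6867.4 kJ/s
|Q| = 6867.4 kW = 412040 kJ/min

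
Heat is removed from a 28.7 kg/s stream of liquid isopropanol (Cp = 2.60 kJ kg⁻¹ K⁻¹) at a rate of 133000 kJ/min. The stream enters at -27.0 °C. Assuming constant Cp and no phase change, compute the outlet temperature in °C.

Q = 133000 kJ/min = 2216.7 kJ/s
ΔT = Q/(ṁ·Cp) = 2216.7/(28.7×2.60) = 29.706 K
T_out = -27.0 − 29.706 = -56.706 °C

T_out = -56.7 °C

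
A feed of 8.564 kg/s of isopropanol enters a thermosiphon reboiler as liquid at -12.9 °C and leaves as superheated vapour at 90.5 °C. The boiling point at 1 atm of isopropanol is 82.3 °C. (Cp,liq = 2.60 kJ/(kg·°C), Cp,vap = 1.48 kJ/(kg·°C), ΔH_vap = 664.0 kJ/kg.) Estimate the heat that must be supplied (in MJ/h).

liquid -12.9→82.3 °C: 247.52 kJ/kg
vaporisation at 82.3 °C: 664 kJ/kg
vapour 82.3→90.5 °C: 12.136 kJ/kg
Δh = 247.52 + 664 + 12.136 = 923.66 kJ/kg
Q = ṁ·Δh = 8.564 kg/s × 923.66 kJ/kg = 7910.2 kJ/s
|Q| = 7910.2 kW = 28477 MJ/h

Q = 28500 MJ/h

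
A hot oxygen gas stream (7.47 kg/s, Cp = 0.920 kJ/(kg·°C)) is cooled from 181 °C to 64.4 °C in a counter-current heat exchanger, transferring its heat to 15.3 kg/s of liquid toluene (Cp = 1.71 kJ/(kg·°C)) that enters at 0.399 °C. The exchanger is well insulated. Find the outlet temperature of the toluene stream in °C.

Heat released by hot stream: Q = 7.47 × 0.920 × (181 − 64.4) = 801.32 kJ/s
Energy balance on cold side (adiabatic exchanger): Q = ṁ_c·Cp_c·(T_c,out − T_c,in)
T_c,out = 0.399 + 801.32/(15.3 × 1.71) = 31.027 °C

T_c,out = 31.0 °C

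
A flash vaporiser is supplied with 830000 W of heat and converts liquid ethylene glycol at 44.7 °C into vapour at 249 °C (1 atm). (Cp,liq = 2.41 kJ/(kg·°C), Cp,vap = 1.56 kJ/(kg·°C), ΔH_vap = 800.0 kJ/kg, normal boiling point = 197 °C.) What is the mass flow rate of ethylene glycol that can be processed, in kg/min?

Δh = 2.41×(197−44.7) + 800.0 + 1.56×(249−197) = 1248.2 kJ/kg
Q = 830000 W = 830 kJ/s = 49800 kJ/min
ṁ = Q/Δh = 49800 / 1248.2 = 39.899 kg/min

ṁ = 39.9 kg/min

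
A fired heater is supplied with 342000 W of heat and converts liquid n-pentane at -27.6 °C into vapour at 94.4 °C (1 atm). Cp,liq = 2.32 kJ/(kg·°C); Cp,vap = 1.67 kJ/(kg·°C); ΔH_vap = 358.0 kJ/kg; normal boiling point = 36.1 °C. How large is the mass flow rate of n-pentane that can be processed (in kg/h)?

Δh = 2.32×(36.1−-27.6) + 358.0 + 1.67×(94.4−36.1) = 603.14 kJ/kg
Q = 342000 W = 342 kJ/s = 1.2312e+06 kJ/h
ṁ = Q/Δh = 1.2312e+06 / 603.14 = 2041.3 kg/h

ṁ = 2040 kg/h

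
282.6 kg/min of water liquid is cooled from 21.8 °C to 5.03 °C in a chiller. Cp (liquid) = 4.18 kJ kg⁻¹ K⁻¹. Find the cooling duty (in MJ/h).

Q = ṁ·Cp·ΔT = 282.6 × 4.18 × (5.03 − 21.8) = -19810 kJ/min
Converting: 19810 / 60 s = 330.16 kW
Cooling duty = 1188.6 MJ/h

Q_c = 1190 MJ/h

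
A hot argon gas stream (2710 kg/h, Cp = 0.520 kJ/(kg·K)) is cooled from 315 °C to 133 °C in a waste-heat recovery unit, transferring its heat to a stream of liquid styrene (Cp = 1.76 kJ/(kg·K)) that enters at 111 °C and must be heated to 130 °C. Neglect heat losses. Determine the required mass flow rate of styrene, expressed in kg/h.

Heat released by hot stream: Q = 2710 × 0.520 × (315 − 133) = 256470 kJ/h
Energy balance on cold side (adiabatic exchanger): Q = ṁ_c·Cp_c·(T_c,out − T_c,in)
ṁ_c = 256470 / [1.76 × (130 − 111)] = 7669.7 kg/h

ṁ_c = 7670 kg/h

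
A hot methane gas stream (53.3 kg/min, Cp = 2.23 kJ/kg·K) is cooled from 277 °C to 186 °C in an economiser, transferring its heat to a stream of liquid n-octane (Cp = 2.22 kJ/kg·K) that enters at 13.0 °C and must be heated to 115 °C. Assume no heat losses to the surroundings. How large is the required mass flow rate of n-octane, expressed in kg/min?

ṁ_c = 47.8 kg/min

Heat released by hot stream: Q = 53.3 × 2.23 × (277 − 186) = 10816 kJ/min
Energy balance on cold side (adiabatic exchanger): Q = ṁ_c·Cp_c·(T_c,out − T_c,in)
ṁ_c = 10816 / [2.22 × (115 − 13.0)] = 47.766 kg/min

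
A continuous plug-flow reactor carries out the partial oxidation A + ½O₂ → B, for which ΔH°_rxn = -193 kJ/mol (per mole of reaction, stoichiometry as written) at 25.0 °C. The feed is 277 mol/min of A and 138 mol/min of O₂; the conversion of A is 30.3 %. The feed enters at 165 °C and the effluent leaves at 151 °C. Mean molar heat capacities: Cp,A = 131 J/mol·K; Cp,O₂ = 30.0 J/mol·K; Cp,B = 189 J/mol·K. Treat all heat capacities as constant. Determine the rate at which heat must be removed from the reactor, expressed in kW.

Extent of reaction ξ = 0.303 × 277 = 83.931 mol/min
Reaction term: ξ·ΔH°_rxn = 83.931 × -193 = -16199 kJ/min
Sensible, feed 165→25 °C: -5659.8 kJ/min
Outlet flows (mol/min): A 193.07, O₂ 96.035, B 83.931
Sensible, products 25→151 °C: 5548.5 kJ/min
Q = ΔH = -16310 kJ/min = -271.83 kW
Heat removed = 271.83 kW

Q_out = 272 kW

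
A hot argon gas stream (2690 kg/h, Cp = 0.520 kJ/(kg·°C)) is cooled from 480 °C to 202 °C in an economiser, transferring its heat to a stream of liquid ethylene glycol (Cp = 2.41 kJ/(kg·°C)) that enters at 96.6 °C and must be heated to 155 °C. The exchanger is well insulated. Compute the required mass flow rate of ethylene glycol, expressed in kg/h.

Heat released by hot stream: Q = 2690 × 0.520 × (480 − 202) = 388870 kJ/h
Energy balance on cold side (adiabatic exchanger): Q = ṁ_c·Cp_c·(T_c,out − T_c,in)
ṁ_c = 388870 / [2.41 × (155 − 96.6)] = 2762.9 kg/h

ṁ_c = 2760 kg/h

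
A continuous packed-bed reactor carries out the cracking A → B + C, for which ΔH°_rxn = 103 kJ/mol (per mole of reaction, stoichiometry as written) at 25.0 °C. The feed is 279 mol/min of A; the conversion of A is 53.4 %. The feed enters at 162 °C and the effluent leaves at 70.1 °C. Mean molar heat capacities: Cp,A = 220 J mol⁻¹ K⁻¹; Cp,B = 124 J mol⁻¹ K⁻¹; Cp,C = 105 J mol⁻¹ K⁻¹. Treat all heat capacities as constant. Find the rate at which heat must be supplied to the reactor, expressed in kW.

Q_in = 163 kW

Extent of reaction ξ = 0.534 × 279 = 148.99 mol/min
Reaction term: ξ·ΔH°_rxn = 148.99 × 103 = 15346 kJ/min
Sensible, feed 162→25 °C: -8409.1 kJ/min
Outlet flows (mol/min): A 130.01, B 148.99, C 148.99
Sensible, products 25→70.1 °C: 2828.7 kJ/min
Q = ΔH = 9765.2 kJ/min = 162.75 kW
Heat supplied = 162.75 kW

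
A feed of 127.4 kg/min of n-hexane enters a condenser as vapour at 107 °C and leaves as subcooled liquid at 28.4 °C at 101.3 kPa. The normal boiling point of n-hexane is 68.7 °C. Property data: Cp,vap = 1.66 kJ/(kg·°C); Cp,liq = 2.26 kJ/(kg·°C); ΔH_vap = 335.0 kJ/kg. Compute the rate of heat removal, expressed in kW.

Q_c = 1040 kW

vapour 107→68.7 °C: -63.578 kJ/kg
condensation at 68.7 °C: -335 kJ/kg
liquid 68.7→28.4 °C: -91.078 kJ/kg
Δh = -63.578 + -335 + -91.078 = -489.66 kJ/kg
Q = ṁ·Δh = 127.4 kg/min × -489.66 kJ/kg = -62382 kJ/min
|Q| = 1039.7 kW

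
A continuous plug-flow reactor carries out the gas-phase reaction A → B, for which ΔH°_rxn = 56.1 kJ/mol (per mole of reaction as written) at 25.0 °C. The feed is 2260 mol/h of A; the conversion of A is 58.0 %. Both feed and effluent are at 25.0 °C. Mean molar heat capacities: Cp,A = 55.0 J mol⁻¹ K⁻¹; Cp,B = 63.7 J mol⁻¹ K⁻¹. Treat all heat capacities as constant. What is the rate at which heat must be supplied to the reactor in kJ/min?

Q_in = 1230 kJ/min

Extent of reaction ξ = 0.580 × 2260 = 1310.8 mol/h
Reaction term: ξ·ΔH°_rxn = 1310.8 × 56.1 = 73536 kJ/h
Q = ΔH = 73536 kJ/h = 20.427 kW
Heat supplied = 1225.6 kJ/min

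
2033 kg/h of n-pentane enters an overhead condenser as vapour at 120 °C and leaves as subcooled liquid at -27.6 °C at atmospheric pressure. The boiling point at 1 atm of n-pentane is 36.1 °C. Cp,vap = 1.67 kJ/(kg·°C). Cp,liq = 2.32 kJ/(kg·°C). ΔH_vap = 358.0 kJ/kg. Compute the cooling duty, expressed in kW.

Q_c = 365 kW

vapour 120→36.1 °C: -140.11 kJ/kg
condensation at 36.1 °C: -358 kJ/kg
liquid 36.1→-27.6 °C: -147.78 kJ/kg
Δh = -140.11 + -358 + -147.78 = -645.9 kJ/kg
Q = ṁ·Δh = 2033 kg/h × -645.9 kJ/kg = -1.3131e+06 kJ/h
|Q| = 364.75 kW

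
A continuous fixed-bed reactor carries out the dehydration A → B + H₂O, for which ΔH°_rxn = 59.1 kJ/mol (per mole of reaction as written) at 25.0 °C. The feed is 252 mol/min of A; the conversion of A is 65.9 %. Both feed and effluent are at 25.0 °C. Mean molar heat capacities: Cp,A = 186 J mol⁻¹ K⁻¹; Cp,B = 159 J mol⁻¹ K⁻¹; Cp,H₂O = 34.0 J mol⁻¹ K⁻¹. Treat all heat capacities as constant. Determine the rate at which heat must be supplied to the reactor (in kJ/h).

Q_in = 589000 kJ/h

Extent of reaction ξ = 0.659 × 252 = 166.07 mol/min
Reaction term: ξ·ΔH°_rxn = 166.07 × 59.1 = 9814.6 kJ/min
Q = ΔH = 9814.6 kJ/min = 163.58 kW
Heat supplied = 588880 kJ/h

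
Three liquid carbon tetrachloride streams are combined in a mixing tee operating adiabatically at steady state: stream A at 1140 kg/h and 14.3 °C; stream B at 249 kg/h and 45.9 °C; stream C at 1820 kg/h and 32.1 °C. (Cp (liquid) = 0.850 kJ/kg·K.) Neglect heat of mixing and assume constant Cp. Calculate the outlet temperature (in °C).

T_out = 26.8 °C

Adiabatic, steady state ⇒ Σ ṁᵢCp,ᵢ(T_out − Tᵢ) = 0
Σ ṁᵢCp,ᵢTᵢ = 1140×0.850×14.3 + 249×0.850×45.9 + 1820×0.850×32.1 = 73230
Σ ṁᵢCp,ᵢ = 1140×0.850 + 249×0.850 + 1820×0.850 = 2727.7
T_out = 73230 / 2727.7 = 26.847 °C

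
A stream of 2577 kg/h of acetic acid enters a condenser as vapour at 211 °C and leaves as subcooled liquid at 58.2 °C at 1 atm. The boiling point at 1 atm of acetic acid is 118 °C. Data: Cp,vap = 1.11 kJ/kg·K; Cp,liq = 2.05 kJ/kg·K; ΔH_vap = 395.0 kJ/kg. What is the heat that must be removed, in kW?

vapour 211→118 °C: -103.23 kJ/kg
condensation at 118 °C: -395 kJ/kg
liquid 118→58.2 °C: -122.59 kJ/kg
Δh = -103.23 + -395 + -122.59 = -620.82 kJ/kg
Q = ṁ·Δh = 2577 kg/h × -620.82 kJ/kg = -1.5999e+06 kJ/h
|Q| = 444.4 kW

Q_c = 444 kW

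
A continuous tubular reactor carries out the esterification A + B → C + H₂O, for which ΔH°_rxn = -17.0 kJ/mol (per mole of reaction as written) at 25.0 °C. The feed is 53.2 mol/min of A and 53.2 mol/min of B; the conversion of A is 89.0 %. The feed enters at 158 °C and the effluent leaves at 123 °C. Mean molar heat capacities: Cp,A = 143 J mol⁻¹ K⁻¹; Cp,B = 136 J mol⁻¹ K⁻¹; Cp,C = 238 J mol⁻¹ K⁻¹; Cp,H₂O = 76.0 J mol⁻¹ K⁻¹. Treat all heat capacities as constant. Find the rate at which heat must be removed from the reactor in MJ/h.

Extent of reaction ξ = 0.890 × 53.2 = 47.348 mol/min
Reaction term: ξ·ΔH°_rxn = 47.348 × -17.0 = -804.92 kJ/min
Sensible, feed 158→25 °C: -1974.1 kJ/min
Outlet flows (mol/min): A 5.852, B 5.852, C 47.348, H₂O 47.348
Sensible, products 25→123 °C: 1617 kJ/min
Q = ΔH = -1162 kJ/min = -19.367 kW
Heat removed = 69.721 MJ/h

Q_out = 69.7 MJ/h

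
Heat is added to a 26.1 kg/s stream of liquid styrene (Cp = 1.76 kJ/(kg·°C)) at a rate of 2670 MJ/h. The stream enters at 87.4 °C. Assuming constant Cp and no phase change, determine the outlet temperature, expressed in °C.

T_out = 104 °C

Q = 2670 MJ/h = 741.67 kJ/s
ΔT = Q/(ṁ·Cp) = 741.67/(26.1×1.76) = 16.146 K
T_out = 87.4 + 16.146 = 103.55 °C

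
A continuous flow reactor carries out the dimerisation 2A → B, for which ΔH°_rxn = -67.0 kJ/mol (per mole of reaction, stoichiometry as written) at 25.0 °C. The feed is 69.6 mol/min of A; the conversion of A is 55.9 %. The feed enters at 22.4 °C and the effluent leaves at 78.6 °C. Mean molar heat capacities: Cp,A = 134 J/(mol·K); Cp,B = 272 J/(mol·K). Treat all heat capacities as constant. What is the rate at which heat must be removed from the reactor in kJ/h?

Extent of reaction ξ = 0.559 × 69.6 / 2 = 19.453 mol/min
Reaction term: ξ·ΔH°_rxn = 19.453 × -67.0 = -1303.4 kJ/min
Sensible, feed 22.4→25 °C: 24.249 kJ/min
Outlet flows (mol/min): A 30.694, B 19.453
Sensible, products 25→78.6 °C: 504.07 kJ/min
Q = ΔH = -775.05 kJ/min = -12.917 kW
Heat removed = 46503 kJ/h

Q_out = 46500 kJ/h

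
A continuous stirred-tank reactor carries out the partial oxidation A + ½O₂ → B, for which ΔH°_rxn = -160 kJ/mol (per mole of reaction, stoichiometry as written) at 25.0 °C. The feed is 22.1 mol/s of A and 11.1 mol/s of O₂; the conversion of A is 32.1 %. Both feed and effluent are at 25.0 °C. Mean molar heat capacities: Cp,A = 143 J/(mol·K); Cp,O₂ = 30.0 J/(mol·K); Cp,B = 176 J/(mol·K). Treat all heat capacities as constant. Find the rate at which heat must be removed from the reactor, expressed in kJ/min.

Extent of reaction ξ = 0.321 × 22.1 = 7.0941 mol/s
Reaction term: ξ·ΔH°_rxn = 7.0941 × -160 = -1135.1 kJ/s
Q = ΔH = -1135.1 kJ/s = -1135.1 kW
Heat removed = 68103 kJ/min

Q_out = 68100 kJ/min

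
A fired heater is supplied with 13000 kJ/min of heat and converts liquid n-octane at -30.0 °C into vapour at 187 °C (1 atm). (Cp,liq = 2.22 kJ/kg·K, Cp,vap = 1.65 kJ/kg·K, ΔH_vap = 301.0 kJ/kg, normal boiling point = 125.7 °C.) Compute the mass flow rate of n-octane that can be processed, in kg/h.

ṁ = 1040 kg/h

Δh = 2.22×(125.7−-30.0) + 301.0 + 1.65×(187−125.7) = 747.8 kJ/kg
Q = 13000 kJ/min = 216.67 kJ/s = 780000 kJ/h
ṁ = Q/Δh = 780000 / 747.8 = 1043.1 kg/h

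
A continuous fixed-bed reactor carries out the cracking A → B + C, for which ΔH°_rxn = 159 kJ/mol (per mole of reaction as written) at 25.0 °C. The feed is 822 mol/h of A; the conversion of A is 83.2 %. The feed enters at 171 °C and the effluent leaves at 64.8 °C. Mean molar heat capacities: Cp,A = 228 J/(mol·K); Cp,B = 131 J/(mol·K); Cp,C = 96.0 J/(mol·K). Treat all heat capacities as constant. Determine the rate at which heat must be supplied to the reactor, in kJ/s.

Q_in = 24.7 kJ/s

Extent of reaction ξ = 0.832 × 822 = 683.9 mol/h
Reaction term: ξ·ΔH°_rxn = 683.9 × 159 = 108740 kJ/h
Sensible, feed 171→25 °C: -27363 kJ/h
Outlet flows (mol/h): A 138.1, B 683.9, C 683.9
Sensible, products 25→64.8 °C: 7431.9 kJ/h
Q = ΔH = 88810 kJ/h = 24.669 kW
Heat supplied = 24.669 kJ/s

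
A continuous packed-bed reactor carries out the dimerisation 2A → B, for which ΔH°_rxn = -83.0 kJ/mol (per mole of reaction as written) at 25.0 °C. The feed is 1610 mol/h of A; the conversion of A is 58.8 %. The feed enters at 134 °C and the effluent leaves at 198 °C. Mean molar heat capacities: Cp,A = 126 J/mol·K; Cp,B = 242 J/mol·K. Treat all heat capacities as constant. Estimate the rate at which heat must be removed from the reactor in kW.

Q_out = 7.53 kW

Extent of reaction ξ = 0.588 × 1610 / 2 = 473.34 mol/h
Reaction term: ξ·ΔH°_rxn = 473.34 × -83.0 = -39287 kJ/h
Sensible, feed 134→25 °C: -22112 kJ/h
Outlet flows (mol/h): A 663.32, B 473.34
Sensible, products 25→198 °C: 34276 kJ/h
Q = ΔH = -27123 kJ/h = -7.5342 kW
Heat removed = 7.5342 kW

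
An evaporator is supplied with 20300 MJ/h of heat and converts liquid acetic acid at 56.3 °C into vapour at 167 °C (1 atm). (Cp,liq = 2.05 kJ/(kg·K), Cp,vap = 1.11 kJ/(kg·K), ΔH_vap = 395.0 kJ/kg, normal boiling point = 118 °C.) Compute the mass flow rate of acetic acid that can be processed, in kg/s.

ṁ = 9.79 kg/s

Δh = 2.05×(118−56.3) + 395.0 + 1.11×(167−118) = 575.88 kJ/kg
Q = 20300 MJ/h = 5638.9 kJ/s = 5638.9 kJ/s
ṁ = Q/Δh = 5638.9 / 575.88 = 9.7919 kg/s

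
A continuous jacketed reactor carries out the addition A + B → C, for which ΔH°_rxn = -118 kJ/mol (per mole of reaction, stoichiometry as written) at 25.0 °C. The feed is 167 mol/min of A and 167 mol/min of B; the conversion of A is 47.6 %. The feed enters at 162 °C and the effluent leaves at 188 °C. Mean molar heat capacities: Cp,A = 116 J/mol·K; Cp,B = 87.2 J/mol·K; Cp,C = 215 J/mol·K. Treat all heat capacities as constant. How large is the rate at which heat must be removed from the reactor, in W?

Extent of reaction ξ = 0.476 × 167 = 79.492 mol/min
Reaction term: ξ·ΔH°_rxn = 79.492 × -118 = -9380.1 kJ/min
Sensible, feed 162→25 °C: -4649 kJ/min
Outlet flows (mol/min): A 87.508, B 87.508, C 79.492
Sensible, products 25→188 °C: 5684.2 kJ/min
Q = ΔH = -8344.9 kJ/min = -139.08 kW
Heat removed = 139080 W

Q_out = 139000 W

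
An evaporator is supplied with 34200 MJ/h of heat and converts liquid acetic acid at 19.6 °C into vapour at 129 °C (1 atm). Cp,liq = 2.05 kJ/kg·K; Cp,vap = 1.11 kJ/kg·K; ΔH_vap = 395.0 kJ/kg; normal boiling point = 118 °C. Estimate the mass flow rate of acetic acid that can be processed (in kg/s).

ṁ = 15.6 kg/s

Δh = 2.05×(118−19.6) + 395.0 + 1.11×(129−118) = 608.93 kJ/kg
Q = 34200 MJ/h = 9500 kJ/s = 9500 kJ/s
ṁ = Q/Δh = 9500 / 608.93 = 15.601 kg/s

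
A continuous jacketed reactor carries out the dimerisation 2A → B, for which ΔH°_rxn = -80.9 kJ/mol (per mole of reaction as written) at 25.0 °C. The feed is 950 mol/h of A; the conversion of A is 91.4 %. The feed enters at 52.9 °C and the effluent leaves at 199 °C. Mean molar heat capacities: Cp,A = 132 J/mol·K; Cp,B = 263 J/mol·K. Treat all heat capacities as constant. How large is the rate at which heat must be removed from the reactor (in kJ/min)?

Q_out = 281 kJ/min

Extent of reaction ξ = 0.914 × 950 / 2 = 434.15 mol/h
Reaction term: ξ·ΔH°_rxn = 434.15 × -80.9 = -35123 kJ/h
Sensible, feed 52.9→25 °C: -3498.7 kJ/h
Outlet flows (mol/h): A 81.7, B 434.15
Sensible, products 25→199 °C: 21744 kJ/h
Q = ΔH = -16877 kJ/h = -4.6881 kW
Heat removed = 281.29 kJ/min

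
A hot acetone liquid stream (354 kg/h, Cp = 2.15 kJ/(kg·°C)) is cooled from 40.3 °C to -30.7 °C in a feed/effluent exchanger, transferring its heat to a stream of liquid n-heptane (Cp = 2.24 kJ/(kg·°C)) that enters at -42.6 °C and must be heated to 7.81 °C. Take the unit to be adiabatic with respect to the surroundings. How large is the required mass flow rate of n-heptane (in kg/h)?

ṁ_c = 479 kg/h

Heat released by hot stream: Q = 354 × 2.15 × (40.3 − -30.7) = 54038 kJ/h
Energy balance on cold side (adiabatic exchanger): Q = ṁ_c·Cp_c·(T_c,out − T_c,in)
ṁ_c = 54038 / [2.24 × (7.81 − -42.6)] = 478.56 kg/h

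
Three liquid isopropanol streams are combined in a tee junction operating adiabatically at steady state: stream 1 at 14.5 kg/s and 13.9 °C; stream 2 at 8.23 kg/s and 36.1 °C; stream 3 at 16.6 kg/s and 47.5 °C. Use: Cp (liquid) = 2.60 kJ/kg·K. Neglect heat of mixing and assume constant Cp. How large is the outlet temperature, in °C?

T_out = 32.7 °C

Energy balance with Q = 0: Σ ṁᵢCp,ᵢ(T_out − Tᵢ) = 0
Σ ṁᵢCp,ᵢTᵢ = 14.5×2.60×13.9 + 8.23×2.60×36.1 + 16.6×2.60×47.5 = 3346.6
Σ ṁᵢCp,ᵢ = 14.5×2.60 + 8.23×2.60 + 16.6×2.60 = 102.26
T_out = 3346.6 / 102.26 = 32.727 °C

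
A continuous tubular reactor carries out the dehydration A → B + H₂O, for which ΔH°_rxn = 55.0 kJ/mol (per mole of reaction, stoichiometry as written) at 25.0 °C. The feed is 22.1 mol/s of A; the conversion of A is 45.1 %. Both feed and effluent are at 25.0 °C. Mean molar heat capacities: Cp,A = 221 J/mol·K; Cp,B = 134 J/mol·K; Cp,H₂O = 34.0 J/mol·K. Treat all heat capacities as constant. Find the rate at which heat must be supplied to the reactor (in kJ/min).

Q_in = 32900 kJ/min

Extent of reaction ξ = 0.451 × 22.1 = 9.9671 mol/s
Reaction term: ξ·ΔH°_rxn = 9.9671 × 55.0 = 548.19 kJ/s
Q = ΔH = 548.19 kJ/s = 548.19 kW
Heat supplied = 32891 kJ/min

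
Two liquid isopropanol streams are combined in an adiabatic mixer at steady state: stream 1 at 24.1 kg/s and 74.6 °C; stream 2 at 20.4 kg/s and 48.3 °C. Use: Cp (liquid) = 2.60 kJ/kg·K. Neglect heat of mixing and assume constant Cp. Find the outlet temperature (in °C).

No heat crosses the boundary, so H_out = H_in.
T_out = Σ ṁᵢCp,ᵢTᵢ / Σ ṁᵢCp,ᵢ
      = 7236.3 / 115.7 = 62.543 °C

T_out = 62.5 °C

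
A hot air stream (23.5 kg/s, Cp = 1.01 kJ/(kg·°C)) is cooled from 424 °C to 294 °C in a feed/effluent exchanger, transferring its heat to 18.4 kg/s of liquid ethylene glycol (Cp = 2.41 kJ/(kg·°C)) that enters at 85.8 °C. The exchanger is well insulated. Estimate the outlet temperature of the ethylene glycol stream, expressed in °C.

T_c,out = 155 °C

Heat released by hot stream: Q = 23.5 × 1.01 × (424 − 294) = 3085.5 kJ/s
Energy balance on cold side (adiabatic exchanger): Q = ṁ_c·Cp_c·(T_c,out − T_c,in)
T_c,out = 85.8 + 3085.5/(18.4 × 2.41) = 155.38 °C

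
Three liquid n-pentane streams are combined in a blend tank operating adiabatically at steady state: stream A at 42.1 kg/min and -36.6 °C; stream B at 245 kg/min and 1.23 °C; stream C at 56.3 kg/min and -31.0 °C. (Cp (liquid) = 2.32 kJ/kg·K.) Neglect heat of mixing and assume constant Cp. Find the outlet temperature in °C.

T_out = -8.69 °C

Adiabatic, steady state ⇒ Σ ṁᵢCp,ᵢ(T_out − Tᵢ) = 0
Σ ṁᵢCp,ᵢTᵢ = 42.1×2.32×-36.6 + 245×2.32×1.23 + 56.3×2.32×-31.0 = -6924.8
Σ ṁᵢCp,ᵢ = 42.1×2.32 + 245×2.32 + 56.3×2.32 = 796.69
T_out = -6924.8 / 796.69 = -8.6919 °C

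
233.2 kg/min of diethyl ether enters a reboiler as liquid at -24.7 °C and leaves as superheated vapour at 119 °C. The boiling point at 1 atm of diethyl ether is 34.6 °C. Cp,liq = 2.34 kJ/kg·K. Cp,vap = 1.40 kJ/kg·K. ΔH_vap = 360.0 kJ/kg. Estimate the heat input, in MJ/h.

Q = 8630 MJ/h

liquid -24.7→34.6 °C: 138.76 kJ/kg
vaporisation at 34.6 °C: 360 kJ/kg
vapour 34.6→119 °C: 118.16 kJ/kg
Δh = 138.76 + 360 + 118.16 = 616.92 kJ/kg
Q = ṁ·Δh = 233.2 kg/min × 616.92 kJ/kg = 143870 kJ/min
|Q| = 2397.8 kW = 8632 MJ/h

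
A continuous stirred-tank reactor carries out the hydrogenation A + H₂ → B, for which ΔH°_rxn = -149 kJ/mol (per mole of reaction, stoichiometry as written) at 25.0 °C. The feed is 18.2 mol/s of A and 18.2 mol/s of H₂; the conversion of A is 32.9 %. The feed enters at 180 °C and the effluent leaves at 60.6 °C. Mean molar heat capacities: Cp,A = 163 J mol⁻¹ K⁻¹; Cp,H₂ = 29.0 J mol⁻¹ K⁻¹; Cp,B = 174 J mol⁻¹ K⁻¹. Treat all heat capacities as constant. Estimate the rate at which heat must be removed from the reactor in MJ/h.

Extent of reaction ξ = 0.329 × 18.2 = 5.9878 mol/s
Reaction term: ξ·ΔH°_rxn = 5.9878 × -149 = -892.18 kJ/s
Sensible, feed 180→25 °C: -541.63 kJ/s
Outlet flows (mol/s): A 12.212, H₂ 12.212, B 5.9878
Sensible, products 25→60.6 °C: 120.56 kJ/s
Q = ΔH = -1313.3 kJ/s = -1313.3 kW
Heat removed = 4727.7 MJ/h

Q_out = 4730 MJ/h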